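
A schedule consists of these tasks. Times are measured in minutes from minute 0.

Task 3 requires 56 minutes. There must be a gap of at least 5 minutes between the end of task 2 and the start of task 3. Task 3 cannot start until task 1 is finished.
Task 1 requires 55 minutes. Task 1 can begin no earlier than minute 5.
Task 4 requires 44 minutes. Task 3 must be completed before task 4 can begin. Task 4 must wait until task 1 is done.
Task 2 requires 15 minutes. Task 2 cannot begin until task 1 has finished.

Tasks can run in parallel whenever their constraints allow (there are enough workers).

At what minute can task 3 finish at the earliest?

136

Task 1 waits on its own release at minute 5, so it starts at minute 5 and finishes at 5 + 55 = minute 60.
After task 1 (finishes minute 60), task 2 can start at minute 60 and finishes at minute 75.
Task 3 cannot start until task 2 (finishes minute 75, plus 5-minute gap → minute 80); task 1 (finishes minute 60). The controlling bound is minute 80, so task 3 finishes at 80 + 56 = minute 136.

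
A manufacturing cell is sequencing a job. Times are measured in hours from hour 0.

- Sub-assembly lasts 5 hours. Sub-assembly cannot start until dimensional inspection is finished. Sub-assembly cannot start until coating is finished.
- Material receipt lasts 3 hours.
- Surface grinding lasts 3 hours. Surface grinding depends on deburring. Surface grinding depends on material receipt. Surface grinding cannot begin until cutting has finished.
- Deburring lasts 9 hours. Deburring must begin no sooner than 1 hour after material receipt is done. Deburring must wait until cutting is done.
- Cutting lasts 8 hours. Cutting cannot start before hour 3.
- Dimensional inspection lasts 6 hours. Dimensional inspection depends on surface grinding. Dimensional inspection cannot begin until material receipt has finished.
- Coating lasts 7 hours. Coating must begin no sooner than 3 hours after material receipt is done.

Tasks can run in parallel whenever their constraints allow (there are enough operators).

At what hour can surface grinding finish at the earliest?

23

Cutting cannot begin until its own release at hour 3. It runs from hour 3 to 3 + 8 = hour 11.
Nothing blocks material receipt, so it runs from hour 0 to hour 3.
Deburring cannot start until material receipt (finishes hour 3, plus 1-hour gap → hour 4); cutting (finishes hour 11). The controlling bound is hour 11, so deburring finishes at 11 + 9 = hour 20.
Surface grinding has to wait for deburring (finishes hour 20); material receipt (finishes hour 3); cutting (finishes hour 11). The latest of these is hour 20, so surface grinding runs hour 20 to 20 + 3 = hour 23.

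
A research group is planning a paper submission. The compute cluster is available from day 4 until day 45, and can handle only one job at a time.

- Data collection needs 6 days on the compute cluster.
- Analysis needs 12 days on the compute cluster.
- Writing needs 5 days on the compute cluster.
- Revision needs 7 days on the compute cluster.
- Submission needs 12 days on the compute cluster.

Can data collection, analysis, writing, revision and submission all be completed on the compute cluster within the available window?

No

The compute cluster window is 45 − 4 = 41 days.
Running back to back, the jobs need 6 + 12 + 5 + 7 + 12 = 42 days on the compute cluster.
Since 42 > 41, they cannot all fit.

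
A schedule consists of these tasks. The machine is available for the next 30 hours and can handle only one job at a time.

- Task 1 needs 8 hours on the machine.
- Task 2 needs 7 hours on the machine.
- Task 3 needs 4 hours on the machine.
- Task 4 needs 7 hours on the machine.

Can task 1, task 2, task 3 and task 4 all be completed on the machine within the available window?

Yes

Running back to back, the jobs need 8 + 7 + 4 + 7 = 26 hours on the machine.
Since 26 ≤ 30, they fit within the window.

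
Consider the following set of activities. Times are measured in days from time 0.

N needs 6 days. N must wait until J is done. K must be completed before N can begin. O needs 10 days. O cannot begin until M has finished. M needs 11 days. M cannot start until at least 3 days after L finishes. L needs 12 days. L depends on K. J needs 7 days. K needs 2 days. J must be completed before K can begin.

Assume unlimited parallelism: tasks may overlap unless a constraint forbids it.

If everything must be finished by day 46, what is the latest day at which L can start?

O has no dependents, so it just needs to finish by day 46. Starting by 46 − 10 = day 36 achieves that.
M has to be done before O (must start by day 36). That means finishing by day 36, i.e. starting by 36 − 11 = day 25.
L must finish before M (must start by day 25, minus 3-day gap → day 22). With a 12-day duration, L must start by 22 − 12 = day 10.

10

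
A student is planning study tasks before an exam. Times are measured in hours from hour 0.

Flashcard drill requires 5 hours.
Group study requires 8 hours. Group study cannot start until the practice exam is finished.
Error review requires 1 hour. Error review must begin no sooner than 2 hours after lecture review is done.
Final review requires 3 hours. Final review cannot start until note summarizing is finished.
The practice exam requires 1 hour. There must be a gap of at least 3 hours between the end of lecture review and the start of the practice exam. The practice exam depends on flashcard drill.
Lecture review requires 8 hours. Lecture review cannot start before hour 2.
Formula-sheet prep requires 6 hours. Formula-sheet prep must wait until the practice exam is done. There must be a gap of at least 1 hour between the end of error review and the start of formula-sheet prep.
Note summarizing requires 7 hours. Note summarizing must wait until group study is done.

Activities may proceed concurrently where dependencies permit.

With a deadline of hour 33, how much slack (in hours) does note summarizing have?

1

Flashcard drill has no prerequisites, so it starts at hour 0 and finishes at hour 5.
After its own release at hour 2, lecture review can start at hour 2 and finishes at hour 10.
The practice exam cannot start until lecture review (finishes hour 10, plus 3-hour gap → hour 13); flashcard drill (finishes hour 5). The controlling bound is hour 13, so the practice exam finishes at 13 + 1 = hour 14.
Group study cannot begin until the practice exam (finishes hour 14). It runs from hour 14 to 14 + 8 = hour 22.
Note summarizing cannot begin until group study (finishes hour 22). It runs from hour 22 to 22 + 7 = hour 29.

Working backward from the deadline:
To finish by hour 33, final review (duration 3) must start no later than hour 30.
Note summarizing has to be done before final review (must start by hour 30). That means finishing by hour 30, i.e. starting by 30 − 7 = hour 23.
So note summarizing can start as early as hour 22 and as late as hour 23, giving 23 − 22 = 1 hour of slack.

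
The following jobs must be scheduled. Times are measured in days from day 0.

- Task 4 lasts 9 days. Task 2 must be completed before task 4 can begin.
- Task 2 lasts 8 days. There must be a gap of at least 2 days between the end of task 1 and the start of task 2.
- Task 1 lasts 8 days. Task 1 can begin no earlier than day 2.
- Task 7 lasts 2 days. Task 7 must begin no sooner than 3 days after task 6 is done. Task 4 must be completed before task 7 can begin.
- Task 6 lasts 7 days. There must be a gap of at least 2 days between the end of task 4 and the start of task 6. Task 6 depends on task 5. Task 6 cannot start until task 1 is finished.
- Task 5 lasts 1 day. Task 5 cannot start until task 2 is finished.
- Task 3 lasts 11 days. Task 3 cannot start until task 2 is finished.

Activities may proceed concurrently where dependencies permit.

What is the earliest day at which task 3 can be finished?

31

Task 1 cannot begin until its own release at day 2. It runs from day 2 to 2 + 8 = day 10.
After task 1 (finishes day 10, plus 2-day gap → day 12), task 2 can start at day 12 and finishes at day 20.
After task 2 (finishes day 20), task 3 can start at day 20 and finishes at day 31.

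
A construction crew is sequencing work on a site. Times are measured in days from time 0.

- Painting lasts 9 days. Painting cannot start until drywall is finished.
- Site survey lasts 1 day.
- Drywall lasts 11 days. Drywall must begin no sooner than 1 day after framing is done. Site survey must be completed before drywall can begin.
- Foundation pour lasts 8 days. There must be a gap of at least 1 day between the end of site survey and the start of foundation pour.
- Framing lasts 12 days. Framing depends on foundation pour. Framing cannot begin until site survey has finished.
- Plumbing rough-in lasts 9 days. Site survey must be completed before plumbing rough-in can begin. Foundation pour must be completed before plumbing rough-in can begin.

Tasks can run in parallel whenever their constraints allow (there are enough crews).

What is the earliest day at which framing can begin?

Site survey has no prerequisites, so it starts at day 0 and finishes at day 1.
Foundation pour cannot begin until site survey (finishes day 1, plus 1-day gap → day 2). It runs from day 2 to 2 + 8 = day 10.
Framing waits on foundation pour (finishes day 10); site survey (finishes day 1). The latest of these is day 10, which is the earliest framing can start.

10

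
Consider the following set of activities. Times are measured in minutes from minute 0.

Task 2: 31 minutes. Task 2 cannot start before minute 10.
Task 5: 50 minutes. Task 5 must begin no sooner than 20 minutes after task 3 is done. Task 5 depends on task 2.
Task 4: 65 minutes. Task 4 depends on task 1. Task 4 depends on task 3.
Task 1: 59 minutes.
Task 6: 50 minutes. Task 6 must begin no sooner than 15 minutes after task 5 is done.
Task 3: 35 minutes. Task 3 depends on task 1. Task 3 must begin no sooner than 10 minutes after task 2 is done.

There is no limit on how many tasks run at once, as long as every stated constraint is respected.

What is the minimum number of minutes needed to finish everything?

229

Task 2 cannot begin until its own release at minute 10. It runs from minute 10 to 10 + 31 = minute 41.
Task 1 has no prerequisites, so it starts at minute 0 and finishes at minute 59.
Task 3 has to wait for task 1 (finishes minute 59); task 2 (finishes minute 41, plus 10-minute gap → minute 51). The latest of these is minute 59, so task 3 runs minute 59 to 59 + 35 = minute 94.
Task 5 cannot start until task 3 (finishes minute 94, plus 20-minute gap → minute 114); task 2 (finishes minute 41). The controlling bound is minute 114, so task 5 finishes at 114 + 50 = minute 164.
Task 6 cannot begin until task 5 (finishes minute 164, plus 15-minute gap → minute 179). It runs from minute 179 to 179 + 50 = minute 229.
For task 4: task 1 (finishes minute 59); task 3 (finishes minute 94). Taking the maximum gives a start of minute 94, and it finishes at 94 + 65 = minute 159.
All tasks are finished once the last one completes. Finish times: Task 1 at 59, Task 2 at 41, Task 3 at 94, Task 4 at 159, Task 5 at 164, Task 6 at 229. The latest is minute 229.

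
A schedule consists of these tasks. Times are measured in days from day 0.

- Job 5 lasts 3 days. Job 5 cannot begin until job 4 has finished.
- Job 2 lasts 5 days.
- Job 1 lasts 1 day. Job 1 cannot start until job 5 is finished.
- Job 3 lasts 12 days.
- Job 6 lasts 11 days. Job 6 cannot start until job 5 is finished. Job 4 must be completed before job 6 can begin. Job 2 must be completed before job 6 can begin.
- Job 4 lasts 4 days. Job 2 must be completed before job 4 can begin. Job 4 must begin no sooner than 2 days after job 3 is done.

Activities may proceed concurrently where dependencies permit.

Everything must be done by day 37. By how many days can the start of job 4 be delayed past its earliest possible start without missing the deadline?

5

Job 3 has no prerequisites, so it starts at day 0 and finishes at day 12.
Job 2 can start immediately at day 0; it finishes at day 5.
Job 4 needs all of job 2 (finishes day 5); job 3 (finishes day 12, plus 2-day gap → day 14). That puts its earliest start at day 14; it finishes at 14 + 4 = day 18.

Working backward from the deadline:
Job 1 must finish by day 37; it takes 1 day, so it must start by 37 − 1 = day 36.
Job 6 has no dependents, so it just needs to finish by day 37. Starting by 37 − 11 = day 26 achieves that.
For job 5: job 1 (must start by day 36); job 6 (must start by day 26). The most restrictive is day 26; with a 3-day duration, job 5 must start by day 23.
Job 4 has several dependents: job 5 (must start by day 23); job 6 (must start by day 26). The earliest of those limits is day 23, so job 4 must start by 23 − 4 = day 19.
So job 4 can start as early as day 14 and as late as day 19, giving 19 − 14 = 5 days of slack.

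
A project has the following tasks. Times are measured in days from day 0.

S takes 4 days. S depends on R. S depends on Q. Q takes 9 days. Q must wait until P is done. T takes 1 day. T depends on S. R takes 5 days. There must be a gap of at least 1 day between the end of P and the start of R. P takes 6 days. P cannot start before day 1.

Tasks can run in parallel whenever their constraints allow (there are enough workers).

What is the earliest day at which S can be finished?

20

After its own release at day 1, P can start at day 1 and finishes at day 7.
R cannot begin until P (finishes day 7, plus 1-day gap → day 8). It runs from day 8 to 8 + 5 = day 13.
After P (finishes day 7), Q can start at day 7 and finishes at day 16.
S has to wait for R (finishes day 13); Q (finishes day 16). The latest of these is day 16, so S runs day 16 to 16 + 4 = day 20.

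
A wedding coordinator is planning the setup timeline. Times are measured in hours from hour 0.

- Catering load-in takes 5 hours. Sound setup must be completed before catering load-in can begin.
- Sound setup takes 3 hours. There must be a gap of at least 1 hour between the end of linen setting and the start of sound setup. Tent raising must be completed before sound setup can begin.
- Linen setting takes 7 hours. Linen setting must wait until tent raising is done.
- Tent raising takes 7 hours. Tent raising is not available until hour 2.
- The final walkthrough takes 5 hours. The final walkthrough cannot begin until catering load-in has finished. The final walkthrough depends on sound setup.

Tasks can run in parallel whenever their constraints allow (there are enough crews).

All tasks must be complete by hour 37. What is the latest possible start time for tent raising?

9

Nothing follows the final walkthrough; the deadline of hour 37 is its only limit. It must start by 37 − 5 = hour 32.
Since the final walkthrough (must start by hour 32) depends on it, catering load-in must finish by hour 32. Backing off its 5-hour duration gives a latest start of hour 27.
Sound setup feeds catering load-in (must start by hour 27); the final walkthrough (must start by hour 32). Taking the minimum, sound setup must finish by hour 27 and start by 27 − 3 = hour 24.
Since sound setup (must start by hour 24, minus 1-hour gap → hour 23) depends on it, linen setting must finish by hour 23. Backing off its 7-hour duration gives a latest start of hour 16.
Tent raising has several dependents: linen setting (must start by hour 16); sound setup (must start by hour 24). The earliest of those limits is hour 16, so tent raising must start by 16 − 7 = hour 9.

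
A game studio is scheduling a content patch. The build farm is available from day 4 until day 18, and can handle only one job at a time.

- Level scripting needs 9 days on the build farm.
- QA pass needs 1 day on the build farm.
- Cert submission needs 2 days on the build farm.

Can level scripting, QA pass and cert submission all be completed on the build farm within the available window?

Yes

The build farm window is 18 − 4 = 14 days.
Running back to back, the jobs need 9 + 1 + 2 = 12 days on the build farm.
Since 12 ≤ 14, they fit within the window.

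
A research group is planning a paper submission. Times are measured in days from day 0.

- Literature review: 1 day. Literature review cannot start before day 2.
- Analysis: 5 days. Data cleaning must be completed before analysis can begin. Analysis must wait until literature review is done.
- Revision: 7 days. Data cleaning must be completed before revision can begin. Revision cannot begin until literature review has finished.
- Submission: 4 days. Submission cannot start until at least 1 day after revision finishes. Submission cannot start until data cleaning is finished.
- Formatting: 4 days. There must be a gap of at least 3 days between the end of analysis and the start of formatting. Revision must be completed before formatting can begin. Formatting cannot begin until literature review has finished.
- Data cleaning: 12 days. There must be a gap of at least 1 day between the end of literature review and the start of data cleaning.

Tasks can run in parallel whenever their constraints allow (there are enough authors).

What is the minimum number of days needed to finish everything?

28

Literature review cannot begin until its own release at day 2. It runs from day 2 to 2 + 1 = day 3.
Data cleaning waits on literature review (finishes day 3, plus 1-day gap → day 4), so it starts at day 4 and finishes at 4 + 12 = day 16.
Revision needs all of data cleaning (finishes day 16); literature review (finishes day 3). That puts its earliest start at day 16; it finishes at 16 + 7 = day 23.
Submission needs all of revision (finishes day 23, plus 1-day gap → day 24); data cleaning (finishes day 16). That puts its earliest start at day 24; it finishes at 24 + 4 = day 28.
Analysis needs all of data cleaning (finishes day 16); literature review (finishes day 3). That puts its earliest start at day 16; it finishes at 16 + 5 = day 21.
Formatting cannot start until analysis (finishes day 21, plus 3-day gap → day 24); revision (finishes day 23); literature review (finishes day 3). The controlling bound is day 24, so formatting finishes at 24 + 4 = day 28.
All tasks are finished once the last one completes. Finish times: Literature review at 3, Data cleaning at 16, Analysis at 21, Revision at 23, Formatting at 28, Submission at 28. The latest is day 28.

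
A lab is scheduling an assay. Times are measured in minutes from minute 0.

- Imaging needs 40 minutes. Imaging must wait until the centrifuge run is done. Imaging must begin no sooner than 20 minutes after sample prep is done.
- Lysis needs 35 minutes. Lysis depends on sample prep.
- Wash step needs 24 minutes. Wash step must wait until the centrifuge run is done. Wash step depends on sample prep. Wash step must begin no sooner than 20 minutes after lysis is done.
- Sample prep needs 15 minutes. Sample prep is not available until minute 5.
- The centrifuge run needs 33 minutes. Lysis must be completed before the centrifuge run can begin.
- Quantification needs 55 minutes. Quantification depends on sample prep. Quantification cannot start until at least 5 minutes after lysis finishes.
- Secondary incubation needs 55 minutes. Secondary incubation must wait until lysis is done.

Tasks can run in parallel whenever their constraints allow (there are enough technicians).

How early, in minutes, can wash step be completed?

112

Sample prep cannot begin until its own release at minute 5. It runs from minute 5 to 5 + 15 = minute 20.
After sample prep (finishes minute 20), lysis can start at minute 20 and finishes at minute 55.
After lysis (finishes minute 55), the centrifuge run can start at minute 55 and finishes at minute 88.
Wash step has to wait for the centrifuge run (finishes minute 88); sample prep (finishes minute 20); lysis (finishes minute 55, plus 20-minute gap → minute 75). The latest of these is minute 88, so wash step runs minute 88 to 88 + 24 = minute 112.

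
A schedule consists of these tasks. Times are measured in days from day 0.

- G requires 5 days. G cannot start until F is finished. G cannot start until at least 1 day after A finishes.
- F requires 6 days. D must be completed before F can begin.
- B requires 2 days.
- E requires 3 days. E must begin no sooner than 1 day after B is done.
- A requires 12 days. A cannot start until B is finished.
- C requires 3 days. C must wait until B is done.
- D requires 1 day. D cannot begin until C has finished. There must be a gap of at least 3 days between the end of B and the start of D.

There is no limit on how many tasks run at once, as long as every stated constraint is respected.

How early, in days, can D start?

Nothing blocks B, so it runs from day 0 to day 2.
C cannot begin until B (finishes day 2). It runs from day 2 to 2 + 3 = day 5.
D waits on C (finishes day 5); B (finishes day 2, plus 3-day gap → day 5). The latest of these is day 5, which is the earliest D can start.

5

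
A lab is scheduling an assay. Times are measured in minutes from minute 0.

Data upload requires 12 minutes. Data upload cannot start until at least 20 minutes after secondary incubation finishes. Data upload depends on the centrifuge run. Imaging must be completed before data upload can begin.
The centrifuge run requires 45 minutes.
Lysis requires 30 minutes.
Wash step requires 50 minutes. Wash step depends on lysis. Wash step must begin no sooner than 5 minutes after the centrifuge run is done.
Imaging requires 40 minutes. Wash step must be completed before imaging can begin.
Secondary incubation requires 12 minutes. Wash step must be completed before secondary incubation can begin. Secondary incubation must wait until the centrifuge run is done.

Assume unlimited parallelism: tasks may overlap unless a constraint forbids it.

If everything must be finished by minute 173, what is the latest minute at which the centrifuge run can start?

21

Data upload must finish by minute 173; it takes 12 minutes, so it must start by 173 − 12 = minute 161.
Secondary incubation has to be done before data upload (must start by minute 161, minus 20-minute gap → minute 141). That means finishing by minute 141, i.e. starting by 141 − 12 = minute 129.
Imaging must finish before data upload (must start by minute 161). With a 40-minute duration, imaging must start by 161 − 40 = minute 121.
Wash step has several dependents: secondary incubation (must start by minute 129); imaging (must start by minute 121). The earliest of those limits is minute 121, so wash step must start by 121 − 50 = minute 71.
The centrifuge run must finish in time for wash step (must start by minute 71, minus 5-minute gap → minute 66); secondary incubation (must start by minute 129); data upload (must start by minute 161). The tightest is minute 66, so the centrifuge run must start by 66 − 45 = minute 21.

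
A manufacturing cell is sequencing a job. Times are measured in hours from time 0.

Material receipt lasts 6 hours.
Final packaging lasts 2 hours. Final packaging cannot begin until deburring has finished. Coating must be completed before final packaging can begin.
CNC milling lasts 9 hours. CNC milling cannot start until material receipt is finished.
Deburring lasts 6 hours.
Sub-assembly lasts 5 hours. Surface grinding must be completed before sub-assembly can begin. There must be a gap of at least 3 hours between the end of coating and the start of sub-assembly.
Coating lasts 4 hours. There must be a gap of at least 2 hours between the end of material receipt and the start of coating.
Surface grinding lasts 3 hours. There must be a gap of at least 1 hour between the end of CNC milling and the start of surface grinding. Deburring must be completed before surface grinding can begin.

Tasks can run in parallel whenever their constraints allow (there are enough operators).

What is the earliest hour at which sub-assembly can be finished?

24

Nothing blocks deburring, so it runs from hour 0 to hour 6.
Nothing blocks material receipt, so it runs from hour 0 to hour 6.
After material receipt (finishes hour 6, plus 2-hour gap → hour 8), coating can start at hour 8 and finishes at hour 12.
CNC milling cannot begin until material receipt (finishes hour 6). It runs from hour 6 to 6 + 9 = hour 15.
Surface grinding needs all of CNC milling (finishes hour 15, plus 1-hour gap → hour 16); deburring (finishes hour 6). That puts its earliest start at hour 16; it finishes at 16 + 3 = hour 19.
Sub-assembly has to wait for surface grinding (finishes hour 19); coating (finishes hour 12, plus 3-hour gap → hour 15). The latest of these is hour 19, so sub-assembly runs hour 19 to 19 + 5 = hour 24.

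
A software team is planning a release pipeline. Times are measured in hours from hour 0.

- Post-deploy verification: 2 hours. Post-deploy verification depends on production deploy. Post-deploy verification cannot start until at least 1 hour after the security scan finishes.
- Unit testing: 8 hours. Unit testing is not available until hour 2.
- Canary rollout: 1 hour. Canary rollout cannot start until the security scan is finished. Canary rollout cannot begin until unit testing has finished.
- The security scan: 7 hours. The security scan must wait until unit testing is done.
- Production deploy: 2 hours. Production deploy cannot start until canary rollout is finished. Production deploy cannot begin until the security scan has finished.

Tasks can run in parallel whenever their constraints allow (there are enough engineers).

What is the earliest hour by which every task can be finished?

22

Unit testing cannot begin until its own release at hour 2. It runs from hour 2 to 2 + 8 = hour 10.
The security scan cannot begin until unit testing (finishes hour 10). It runs from hour 10 to 10 + 7 = hour 17.
Canary rollout cannot start until the security scan (finishes hour 17); unit testing (finishes hour 10). The controlling bound is hour 17, so canary rollout finishes at 17 + 1 = hour 18.
For production deploy: canary rollout (finishes hour 18); the security scan (finishes hour 17). Taking the maximum gives a start of hour 18, and it finishes at 18 + 2 = hour 20.
Post-deploy verification needs all of production deploy (finishes hour 20); the security scan (finishes hour 17, plus 1-hour gap → hour 18). That puts its earliest start at hour 20; it finishes at 20 + 2 = hour 22.
All tasks are finished once the last one completes. Finish times: Unit testing at 10, The security scan at 17, Canary rollout at 18, Production deploy at 20, Post-deploy verification at 22. The latest is hour 22.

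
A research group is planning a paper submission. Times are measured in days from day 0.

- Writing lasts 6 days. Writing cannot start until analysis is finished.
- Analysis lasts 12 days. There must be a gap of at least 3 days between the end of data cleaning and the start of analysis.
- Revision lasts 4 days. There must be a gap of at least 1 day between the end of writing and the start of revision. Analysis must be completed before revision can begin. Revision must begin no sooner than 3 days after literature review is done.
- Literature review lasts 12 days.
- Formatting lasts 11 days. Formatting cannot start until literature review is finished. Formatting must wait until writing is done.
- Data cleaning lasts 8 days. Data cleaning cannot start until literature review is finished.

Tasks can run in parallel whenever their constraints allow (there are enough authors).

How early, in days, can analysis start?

Literature review has no prerequisites, so it starts at day 0 and finishes at day 12.
Data cleaning cannot begin until literature review (finishes day 12). It runs from day 12 to 12 + 8 = day 20.
Analysis waits on data cleaning (finishes day 20, plus 3-day gap → day 23), so the earliest it can start is day 23.

23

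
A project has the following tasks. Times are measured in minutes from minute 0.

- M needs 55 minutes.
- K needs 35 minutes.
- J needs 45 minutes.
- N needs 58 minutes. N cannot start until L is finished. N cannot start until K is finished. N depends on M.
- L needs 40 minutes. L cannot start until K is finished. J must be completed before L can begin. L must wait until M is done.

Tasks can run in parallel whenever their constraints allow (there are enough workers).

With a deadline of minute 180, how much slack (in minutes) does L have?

27

M has no prerequisites, so it starts at minute 0 and finishes at minute 55.
K can start immediately at minute 0; it finishes at minute 35.
Nothing blocks J, so it runs from minute 0 to minute 45.
For L: K (finishes minute 35); J (finishes minute 45); M (finishes minute 55). Taking the maximum gives a start of minute 55, and it finishes at 55 + 40 = minute 95.

Working backward from the deadline:
To finish by minute 180, N (duration 58) must start no later than minute 122.
L must finish before N (must start by minute 122). With a 40-minute duration, L must start by 122 − 40 = minute 82.
So L can start as early as minute 55 and as late as minute 82, giving 82 − 55 = 27 minutes of slack.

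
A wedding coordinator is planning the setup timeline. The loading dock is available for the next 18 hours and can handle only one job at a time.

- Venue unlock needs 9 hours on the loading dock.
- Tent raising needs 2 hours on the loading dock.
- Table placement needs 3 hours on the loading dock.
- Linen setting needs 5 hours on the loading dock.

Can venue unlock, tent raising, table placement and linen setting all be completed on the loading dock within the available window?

Running back to back, the jobs need 9 + 2 + 3 + 5 = 19 hours on the loading dock.
Since 19 > 18, they cannot all fit.

No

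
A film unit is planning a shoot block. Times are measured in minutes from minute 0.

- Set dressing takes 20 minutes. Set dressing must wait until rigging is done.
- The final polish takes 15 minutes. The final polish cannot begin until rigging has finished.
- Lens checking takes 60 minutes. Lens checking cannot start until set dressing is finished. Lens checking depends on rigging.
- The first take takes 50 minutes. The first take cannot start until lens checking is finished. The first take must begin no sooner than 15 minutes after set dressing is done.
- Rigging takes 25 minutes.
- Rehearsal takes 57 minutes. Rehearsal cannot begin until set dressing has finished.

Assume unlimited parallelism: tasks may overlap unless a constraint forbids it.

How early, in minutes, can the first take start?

Nothing blocks rigging, so it runs from minute 0 to minute 25.
After rigging (finishes minute 25), set dressing can start at minute 25 and finishes at minute 45.
Lens checking cannot start until set dressing (finishes minute 45); rigging (finishes minute 25). The controlling bound is minute 45, so lens checking finishes at 45 + 60 = minute 105.
The first take waits on lens checking (finishes minute 105); set dressing (finishes minute 45, plus 15-minute gap → minute 60). The latest of these is minute 105, which is the earliest the first take can start.

105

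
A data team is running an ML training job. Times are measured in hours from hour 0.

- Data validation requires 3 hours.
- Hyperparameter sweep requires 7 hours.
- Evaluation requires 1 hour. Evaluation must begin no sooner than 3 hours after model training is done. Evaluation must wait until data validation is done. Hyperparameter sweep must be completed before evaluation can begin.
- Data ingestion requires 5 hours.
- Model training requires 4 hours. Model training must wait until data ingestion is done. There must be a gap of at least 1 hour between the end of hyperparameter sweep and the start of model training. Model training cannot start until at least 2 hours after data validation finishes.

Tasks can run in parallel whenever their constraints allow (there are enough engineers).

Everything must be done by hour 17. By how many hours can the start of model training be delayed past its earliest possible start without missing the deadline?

1

Nothing blocks hyperparameter sweep, so it runs from hour 0 to hour 7.
Nothing blocks data validation, so it runs from hour 0 to hour 3.
Data ingestion can start immediately at hour 0; it finishes at hour 5.
Model training needs all of data ingestion (finishes hour 5); hyperparameter sweep (finishes hour 7, plus 1-hour gap → hour 8); data validation (finishes hour 3, plus 2-hour gap → hour 5). That puts its earliest start at hour 8; it finishes at 8 + 4 = hour 12.

Working backward from the deadline:
Evaluation must finish by hour 17; it takes 1 hour, so it must start by 17 − 1 = hour 16.
Model training has to be done before evaluation (must start by hour 16, minus 3-hour gap → hour 13). That means finishing by hour 13, i.e. starting by 13 − 4 = hour 9.
So model training can start as early as hour 8 and as late as hour 9, giving 9 − 8 = 1 hour of slack.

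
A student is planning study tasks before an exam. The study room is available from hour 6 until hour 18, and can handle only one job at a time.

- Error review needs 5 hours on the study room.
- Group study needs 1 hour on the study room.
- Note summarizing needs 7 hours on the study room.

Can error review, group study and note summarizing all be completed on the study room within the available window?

The study room window is 18 − 6 = 12 hours.
Running back to back, the jobs need 5 + 1 + 7 = 13 hours on the study room.
Since 13 > 12, they cannot all fit.

No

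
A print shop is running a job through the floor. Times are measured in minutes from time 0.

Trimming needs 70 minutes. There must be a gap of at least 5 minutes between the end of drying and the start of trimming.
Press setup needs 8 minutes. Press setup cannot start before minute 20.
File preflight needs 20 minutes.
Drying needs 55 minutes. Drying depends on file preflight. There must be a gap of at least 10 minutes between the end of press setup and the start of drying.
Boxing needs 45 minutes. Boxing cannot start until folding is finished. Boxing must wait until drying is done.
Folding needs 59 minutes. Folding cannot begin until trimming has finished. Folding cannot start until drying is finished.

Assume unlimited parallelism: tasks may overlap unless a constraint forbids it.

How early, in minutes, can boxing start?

227

Press setup waits on its own release at minute 20, so it starts at minute 20 and finishes at 20 + 8 = minute 28.
File preflight can start immediately at minute 0; it finishes at minute 20.
For drying: file preflight (finishes minute 20); press setup (finishes minute 28, plus 10-minute gap → minute 38). Taking the maximum gives a start of minute 38, and it finishes at 38 + 55 = minute 93.
After drying (finishes minute 93, plus 5-minute gap → minute 98), trimming can start at minute 98 and finishes at minute 168.
Folding has to wait for trimming (finishes minute 168); drying (finishes minute 93). The latest of these is minute 168, so folding runs minute 168 to 168 + 59 = minute 227.
Boxing waits on folding (finishes minute 227); drying (finishes minute 93). The latest of these is minute 227, which is the earliest boxing can start.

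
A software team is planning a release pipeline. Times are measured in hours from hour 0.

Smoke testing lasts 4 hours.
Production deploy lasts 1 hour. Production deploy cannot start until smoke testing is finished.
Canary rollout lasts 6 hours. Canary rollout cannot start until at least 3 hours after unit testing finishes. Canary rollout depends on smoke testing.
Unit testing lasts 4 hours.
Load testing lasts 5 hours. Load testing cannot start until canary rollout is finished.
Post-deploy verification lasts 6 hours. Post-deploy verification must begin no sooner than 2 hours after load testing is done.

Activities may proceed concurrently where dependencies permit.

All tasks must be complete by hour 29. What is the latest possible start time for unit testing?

Post-deploy verification must finish by hour 29; it takes 6 hours, so it must start by 29 − 6 = hour 23.
Load testing has to be done before post-deploy verification (must start by hour 23, minus 2-hour gap → hour 21). That means finishing by hour 21, i.e. starting by 21 − 5 = hour 16.
Canary rollout must finish before load testing (must start by hour 16). With a 6-hour duration, canary rollout must start by 16 − 6 = hour 10.
Unit testing must finish before canary rollout (must start by hour 10, minus 3-hour gap → hour 7). With a 4-hour duration, unit testing must start by 7 − 4 = hour 3.

3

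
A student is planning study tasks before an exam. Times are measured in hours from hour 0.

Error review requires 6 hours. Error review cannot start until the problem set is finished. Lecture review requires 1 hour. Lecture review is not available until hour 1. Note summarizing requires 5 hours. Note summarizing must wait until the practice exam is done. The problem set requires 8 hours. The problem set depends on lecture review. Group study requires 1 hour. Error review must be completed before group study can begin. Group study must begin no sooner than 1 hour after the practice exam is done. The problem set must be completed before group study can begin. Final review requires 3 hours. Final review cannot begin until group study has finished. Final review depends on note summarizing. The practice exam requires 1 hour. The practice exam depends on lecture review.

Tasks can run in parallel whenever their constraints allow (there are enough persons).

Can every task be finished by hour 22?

Lecture review waits on its own release at hour 1, so it starts at hour 1 and finishes at 1 + 1 = hour 2.
After lecture review (finishes hour 2), the practice exam can start at hour 2 and finishes at hour 3.
Note summarizing waits on the practice exam (finishes hour 3), so it starts at hour 3 and finishes at 3 + 5 = hour 8.
The problem set waits on lecture review (finishes hour 2), so it starts at hour 2 and finishes at 2 + 8 = hour 10.
Error review cannot begin until the problem set (finishes hour 10). It runs from hour 10 to 10 + 6 = hour 16.
For group study: error review (finishes hour 16); the practice exam (finishes hour 3, plus 1-hour gap → hour 4); the problem set (finishes hour 10). Taking the maximum gives a start of hour 16, and it finishes at 16 + 1 = hour 17.
Final review has to wait for group study (finishes hour 17); note summarizing (finishes hour 8). The latest of these is hour 17, so final review runs hour 17 to 17 + 3 = hour 20.
Every task is finished by hour 20, which is no later than the deadline of 22, so the schedule is feasible.

Yes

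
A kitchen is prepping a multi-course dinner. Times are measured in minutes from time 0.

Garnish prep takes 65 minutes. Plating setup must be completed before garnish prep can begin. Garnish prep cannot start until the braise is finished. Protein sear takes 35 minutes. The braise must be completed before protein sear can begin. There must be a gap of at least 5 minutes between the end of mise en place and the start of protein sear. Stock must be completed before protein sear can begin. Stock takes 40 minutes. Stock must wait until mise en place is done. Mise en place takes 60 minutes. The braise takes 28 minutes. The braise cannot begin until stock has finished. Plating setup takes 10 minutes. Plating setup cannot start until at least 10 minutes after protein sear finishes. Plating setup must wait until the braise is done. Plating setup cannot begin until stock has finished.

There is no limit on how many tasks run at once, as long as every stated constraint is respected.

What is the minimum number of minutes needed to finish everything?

Nothing blocks mise en place, so it runs from minute 0 to minute 60.
After mise en place (finishes minute 60), stock can start at minute 60 and finishes at minute 100.
The braise waits on stock (finishes minute 100), so it starts at minute 100 and finishes at 100 + 28 = minute 128.
Protein sear needs all of the braise (finishes minute 128); mise en place (finishes minute 60, plus 5-minute gap → minute 65); stock (finishes minute 100). That puts its earliest start at minute 128; it finishes at 128 + 35 = minute 163.
For plating setup: protein sear (finishes minute 163, plus 10-minute gap → minute 173); the braise (finishes minute 128); stock (finishes minute 100). Taking the maximum gives a start of minute 173, and it finishes at 173 + 10 = minute 183.
Garnish prep needs all of plating setup (finishes minute 183); the braise (finishes minute 128). That puts its earliest start at minute 183; it finishes at 183 + 65 = minute 248.
All tasks are finished once the last one completes. Finish times: Mise en place at 60, Stock at 100, The braise at 128, Protein sear at 163, Plating setup at 183, Garnish prep at 248. The latest is minute 248.

248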